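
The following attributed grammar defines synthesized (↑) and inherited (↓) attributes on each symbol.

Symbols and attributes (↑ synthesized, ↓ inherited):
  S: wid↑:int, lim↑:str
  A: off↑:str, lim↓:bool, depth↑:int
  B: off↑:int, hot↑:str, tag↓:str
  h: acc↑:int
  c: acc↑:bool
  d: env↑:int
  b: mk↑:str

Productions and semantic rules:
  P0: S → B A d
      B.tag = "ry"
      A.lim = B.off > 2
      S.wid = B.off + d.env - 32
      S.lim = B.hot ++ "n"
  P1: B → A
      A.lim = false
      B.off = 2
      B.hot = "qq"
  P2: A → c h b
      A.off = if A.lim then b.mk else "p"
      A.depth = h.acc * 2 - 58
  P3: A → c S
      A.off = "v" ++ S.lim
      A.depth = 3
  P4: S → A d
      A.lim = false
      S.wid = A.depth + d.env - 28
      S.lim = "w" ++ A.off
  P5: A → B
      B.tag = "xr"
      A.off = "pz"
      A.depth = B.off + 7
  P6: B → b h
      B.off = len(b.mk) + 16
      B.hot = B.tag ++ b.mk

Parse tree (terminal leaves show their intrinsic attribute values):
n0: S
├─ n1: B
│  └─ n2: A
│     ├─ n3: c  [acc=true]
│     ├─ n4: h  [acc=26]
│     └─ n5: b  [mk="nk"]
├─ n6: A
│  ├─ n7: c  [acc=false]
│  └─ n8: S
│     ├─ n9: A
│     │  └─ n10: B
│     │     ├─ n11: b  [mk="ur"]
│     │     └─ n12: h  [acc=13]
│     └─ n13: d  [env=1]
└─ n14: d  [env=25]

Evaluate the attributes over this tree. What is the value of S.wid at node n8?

1. n1.tag = "ry"  ["ry"]
2. n2.lim = false  [false]
3. n3.acc = true  [terminal]
4. n4.acc = 26  [terminal]
5. n5.mk = "nk"  [terminal]
6. n2.off = "p"  [if A.lim then b.mk else "p"]
7. n2.depth = -6  [h.acc * 2 - 58]
8. n1.off = 2  [2]
9. n1.hot = "qq"  ["qq"]
10. n6.lim = false  [B.off > 2]
11. n7.acc = false  [terminal]
12. n9.lim = false  [false]
13. n10.tag = "xr"  ["xr"]
14. n11.mk = "ur"  [terminal]
15. n12.acc = 13  [terminal]
16. n10.off = 18  [len(b.mk) + 16]
17. n10.hot = "xrur"  [B.tag ++ b.mk]
18. n9.off = "pz"  ["pz"]
19. n9.depth = 25  [B.off + 7]
20. n13.env = 1  [terminal]
21. n8.wid = -2  [A.depth + d.env - 28]
22. n8.lim = "wpz"  ["w" ++ A.off]
23. n6.off = "vwpz"  ["v" ++ S.lim]
24. n6.depth = 3  [3]
25. n14.env = 25  [terminal]
26. n0.wid = -5  [B.off + d.env - 32]
27. n0.lim = "qqn"  [B.hot ++ "n"]

-2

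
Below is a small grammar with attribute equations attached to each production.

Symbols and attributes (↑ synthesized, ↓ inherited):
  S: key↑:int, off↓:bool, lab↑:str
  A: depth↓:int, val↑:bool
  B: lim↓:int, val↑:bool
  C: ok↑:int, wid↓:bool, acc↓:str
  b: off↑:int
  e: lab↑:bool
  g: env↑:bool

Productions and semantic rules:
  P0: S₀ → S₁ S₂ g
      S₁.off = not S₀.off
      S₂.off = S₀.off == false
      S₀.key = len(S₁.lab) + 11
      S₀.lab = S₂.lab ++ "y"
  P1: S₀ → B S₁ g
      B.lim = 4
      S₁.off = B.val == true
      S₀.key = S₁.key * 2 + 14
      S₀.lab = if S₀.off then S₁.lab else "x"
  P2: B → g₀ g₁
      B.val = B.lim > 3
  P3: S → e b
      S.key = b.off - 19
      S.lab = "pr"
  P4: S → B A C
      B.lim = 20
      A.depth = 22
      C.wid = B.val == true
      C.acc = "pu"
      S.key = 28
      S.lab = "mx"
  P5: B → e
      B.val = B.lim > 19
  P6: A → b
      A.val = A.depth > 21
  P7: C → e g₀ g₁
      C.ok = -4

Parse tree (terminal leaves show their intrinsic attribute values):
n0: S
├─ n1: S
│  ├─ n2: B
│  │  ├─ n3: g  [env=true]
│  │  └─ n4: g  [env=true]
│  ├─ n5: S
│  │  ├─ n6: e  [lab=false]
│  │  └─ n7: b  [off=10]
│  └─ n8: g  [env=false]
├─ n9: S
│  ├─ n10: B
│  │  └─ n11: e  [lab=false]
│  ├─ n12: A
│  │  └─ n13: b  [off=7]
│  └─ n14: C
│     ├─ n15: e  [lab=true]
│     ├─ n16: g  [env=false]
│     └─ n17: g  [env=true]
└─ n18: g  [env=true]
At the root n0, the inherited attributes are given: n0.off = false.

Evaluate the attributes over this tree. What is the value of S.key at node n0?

1. n0.off = false  [given at root]
2. n1.off = true  [not S₀.off]
3. n2.lim = 4  [4]
4. n3.env = true  [terminal]
5. n4.env = true  [terminal]
6. n2.val = true  [B.lim > 3]
7. n5.off = true  [B.val == true]
8. n6.lab = false  [terminal]
9. n7.off = 10  [terminal]
10. n5.key = -9  [b.off - 19]
11. n5.lab = "pr"  ["pr"]
12. n8.env = false  [terminal]
13. n1.key = -4  [S₁.key * 2 + 14]
14. n1.lab = "pr"  [if S₀.off then S₁.lab else "x"]
15. n9.off = true  [S₀.off == false]
16. n10.lim = 20  [20]
17. n11.lab = false  [terminal]
18. n10.val = true  [B.lim > 19]
19. n12.depth = 22  [22]
20. n13.off = 7  [terminal]
21. n12.val = true  [A.depth > 21]
22. n14.wid = true  [B.val == true]
23. n14.acc = "pu"  ["pu"]
24. n15.lab = true  [terminal]
25. n16.env = false  [terminal]
26. n17.env = true  [terminal]
27. n14.ok = -4  [-4]
28. n9.key = 28  [28]
29. n9.lab = "mx"  ["mx"]
30. n18.env = true  [terminal]
31. n0.key = 13  [len(S₁.lab) + 11]
32. n0.lab = "mxy"  [S₂.lab ++ "y"]

13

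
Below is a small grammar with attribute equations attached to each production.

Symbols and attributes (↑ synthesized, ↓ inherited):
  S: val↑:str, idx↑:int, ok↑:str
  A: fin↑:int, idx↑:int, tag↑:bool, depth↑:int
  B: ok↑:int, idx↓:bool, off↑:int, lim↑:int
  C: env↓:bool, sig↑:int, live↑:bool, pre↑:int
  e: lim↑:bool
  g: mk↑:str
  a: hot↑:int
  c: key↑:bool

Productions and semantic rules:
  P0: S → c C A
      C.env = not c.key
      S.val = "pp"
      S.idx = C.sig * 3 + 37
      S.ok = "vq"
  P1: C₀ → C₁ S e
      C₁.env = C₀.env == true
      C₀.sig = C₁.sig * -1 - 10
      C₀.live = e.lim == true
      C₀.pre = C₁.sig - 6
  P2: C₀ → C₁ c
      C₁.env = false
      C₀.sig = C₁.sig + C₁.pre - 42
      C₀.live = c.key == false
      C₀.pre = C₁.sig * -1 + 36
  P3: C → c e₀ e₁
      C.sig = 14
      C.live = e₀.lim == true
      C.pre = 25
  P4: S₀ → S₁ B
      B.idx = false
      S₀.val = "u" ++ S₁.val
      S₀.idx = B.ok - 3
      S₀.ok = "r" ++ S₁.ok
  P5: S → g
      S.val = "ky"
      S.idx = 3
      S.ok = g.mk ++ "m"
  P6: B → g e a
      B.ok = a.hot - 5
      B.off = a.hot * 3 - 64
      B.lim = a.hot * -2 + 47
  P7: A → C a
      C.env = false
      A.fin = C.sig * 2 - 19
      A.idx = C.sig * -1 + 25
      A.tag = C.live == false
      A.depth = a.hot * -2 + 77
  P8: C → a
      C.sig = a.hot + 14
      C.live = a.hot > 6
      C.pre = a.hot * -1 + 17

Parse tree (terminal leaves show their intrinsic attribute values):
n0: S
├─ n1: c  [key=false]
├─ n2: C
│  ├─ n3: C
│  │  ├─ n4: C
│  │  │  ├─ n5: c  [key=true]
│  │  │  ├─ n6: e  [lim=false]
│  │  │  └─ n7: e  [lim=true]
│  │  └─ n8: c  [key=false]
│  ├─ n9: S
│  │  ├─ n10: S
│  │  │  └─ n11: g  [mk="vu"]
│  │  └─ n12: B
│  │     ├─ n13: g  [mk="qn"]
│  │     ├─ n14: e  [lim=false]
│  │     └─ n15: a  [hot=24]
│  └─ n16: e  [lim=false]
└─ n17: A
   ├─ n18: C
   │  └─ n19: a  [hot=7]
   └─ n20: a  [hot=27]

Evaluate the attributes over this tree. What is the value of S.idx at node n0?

16

1. n1.key = false  [terminal]
2. n2.env = true  [not c.key]
3. n3.env = true  [C₀.env == true]
4. n4.env = false  [false]
5. n5.key = true  [terminal]
6. n6.lim = false  [terminal]
7. n7.lim = true  [terminal]
8. n4.sig = 14  [14]
9. n4.live = false  [e₀.lim == true]
10. n4.pre = 25  [25]
11. n8.key = false  [terminal]
12. n3.sig = -3  [C₁.sig + C₁.pre - 42]
13. n3.live = true  [c.key == false]
14. n3.pre = 22  [C₁.sig * -1 + 36]
15. n11.mk = "vu"  [terminal]
16. n10.val = "ky"  ["ky"]
17. n10.idx = 3  [3]
18. n10.ok = "vum"  [g.mk ++ "m"]
19. n12.idx = false  [false]
20. n13.mk = "qn"  [terminal]
21. n14.lim = false  [terminal]
22. n15.hot = 24  [terminal]
23. n12.ok = 19  [a.hot - 5]
24. n12.off = 8  [a.hot * 3 - 64]
25. n12.lim = -1  [a.hot * -2 + 47]
26. n9.val = "uky"  ["u" ++ S₁.val]
27. n9.idx = 16  [B.ok - 3]
28. n9.ok = "rvum"  ["r" ++ S₁.ok]
29. n16.lim = false  [terminal]
30. n2.sig = -7  [C₁.sig * -1 - 10]
31. n2.live = false  [e.lim == true]
32. n2.pre = -9  [C₁.sig - 6]
33. n18.env = false  [false]
34. n19.hot = 7  [terminal]
35. n18.sig = 21  [a.hot + 14]
36. n18.live = true  [a.hot > 6]
37. n18.pre = 10  [a.hot * -1 + 17]
38. n20.hot = 27  [terminal]
39. n17.fin = 23  [C.sig * 2 - 19]
40. n17.idx = 4  [C.sig * -1 + 25]
41. n17.tag = false  [C.live == false]
42. n17.depth = 23  [a.hot * -2 + 77]
43. n0.val = "pp"  ["pp"]
44. n0.idx = 16  [C.sig * 3 + 37]
45. n0.ok = "vq"  ["vq"]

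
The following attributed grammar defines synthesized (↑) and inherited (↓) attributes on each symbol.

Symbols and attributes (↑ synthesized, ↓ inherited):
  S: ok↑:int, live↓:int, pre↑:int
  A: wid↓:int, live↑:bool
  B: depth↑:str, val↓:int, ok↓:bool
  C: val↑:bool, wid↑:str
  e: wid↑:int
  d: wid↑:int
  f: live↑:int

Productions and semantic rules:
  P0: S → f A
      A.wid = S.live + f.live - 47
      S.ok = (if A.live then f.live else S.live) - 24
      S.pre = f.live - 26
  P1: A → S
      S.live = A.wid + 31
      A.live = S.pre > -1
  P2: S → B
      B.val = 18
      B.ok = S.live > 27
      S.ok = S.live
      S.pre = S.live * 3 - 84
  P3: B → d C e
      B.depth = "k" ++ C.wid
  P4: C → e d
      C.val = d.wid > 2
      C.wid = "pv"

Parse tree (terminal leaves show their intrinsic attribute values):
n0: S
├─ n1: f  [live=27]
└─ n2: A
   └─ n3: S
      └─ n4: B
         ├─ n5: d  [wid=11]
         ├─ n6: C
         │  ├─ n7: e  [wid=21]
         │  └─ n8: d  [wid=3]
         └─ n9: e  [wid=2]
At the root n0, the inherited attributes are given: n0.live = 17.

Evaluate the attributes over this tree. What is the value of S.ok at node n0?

1. n0.live = 17  [given at root]
2. n1.live = 27  [terminal]
3. n2.wid = -3  [S.live + f.live - 47]
4. n3.live = 28  [A.wid + 31]
5. n4.val = 18  [18]
6. n4.ok = true  [S.live > 27]
7. n5.wid = 11  [terminal]
8. n7.wid = 21  [terminal]
9. n8.wid = 3  [terminal]
10. n6.val = true  [d.wid > 2]
11. n6.wid = "pv"  ["pv"]
12. n9.wid = 2  [terminal]
13. n4.depth = "kpv"  ["k" ++ C.wid]
14. n3.ok = 28  [S.live]
15. n3.pre = 0  [S.live * 3 - 84]
16. n2.live = true  [S.pre > -1]
17. n0.ok = 3  [(if A.live then f.live else S.live) - 24]
18. n0.pre = 1  [f.live - 26]

3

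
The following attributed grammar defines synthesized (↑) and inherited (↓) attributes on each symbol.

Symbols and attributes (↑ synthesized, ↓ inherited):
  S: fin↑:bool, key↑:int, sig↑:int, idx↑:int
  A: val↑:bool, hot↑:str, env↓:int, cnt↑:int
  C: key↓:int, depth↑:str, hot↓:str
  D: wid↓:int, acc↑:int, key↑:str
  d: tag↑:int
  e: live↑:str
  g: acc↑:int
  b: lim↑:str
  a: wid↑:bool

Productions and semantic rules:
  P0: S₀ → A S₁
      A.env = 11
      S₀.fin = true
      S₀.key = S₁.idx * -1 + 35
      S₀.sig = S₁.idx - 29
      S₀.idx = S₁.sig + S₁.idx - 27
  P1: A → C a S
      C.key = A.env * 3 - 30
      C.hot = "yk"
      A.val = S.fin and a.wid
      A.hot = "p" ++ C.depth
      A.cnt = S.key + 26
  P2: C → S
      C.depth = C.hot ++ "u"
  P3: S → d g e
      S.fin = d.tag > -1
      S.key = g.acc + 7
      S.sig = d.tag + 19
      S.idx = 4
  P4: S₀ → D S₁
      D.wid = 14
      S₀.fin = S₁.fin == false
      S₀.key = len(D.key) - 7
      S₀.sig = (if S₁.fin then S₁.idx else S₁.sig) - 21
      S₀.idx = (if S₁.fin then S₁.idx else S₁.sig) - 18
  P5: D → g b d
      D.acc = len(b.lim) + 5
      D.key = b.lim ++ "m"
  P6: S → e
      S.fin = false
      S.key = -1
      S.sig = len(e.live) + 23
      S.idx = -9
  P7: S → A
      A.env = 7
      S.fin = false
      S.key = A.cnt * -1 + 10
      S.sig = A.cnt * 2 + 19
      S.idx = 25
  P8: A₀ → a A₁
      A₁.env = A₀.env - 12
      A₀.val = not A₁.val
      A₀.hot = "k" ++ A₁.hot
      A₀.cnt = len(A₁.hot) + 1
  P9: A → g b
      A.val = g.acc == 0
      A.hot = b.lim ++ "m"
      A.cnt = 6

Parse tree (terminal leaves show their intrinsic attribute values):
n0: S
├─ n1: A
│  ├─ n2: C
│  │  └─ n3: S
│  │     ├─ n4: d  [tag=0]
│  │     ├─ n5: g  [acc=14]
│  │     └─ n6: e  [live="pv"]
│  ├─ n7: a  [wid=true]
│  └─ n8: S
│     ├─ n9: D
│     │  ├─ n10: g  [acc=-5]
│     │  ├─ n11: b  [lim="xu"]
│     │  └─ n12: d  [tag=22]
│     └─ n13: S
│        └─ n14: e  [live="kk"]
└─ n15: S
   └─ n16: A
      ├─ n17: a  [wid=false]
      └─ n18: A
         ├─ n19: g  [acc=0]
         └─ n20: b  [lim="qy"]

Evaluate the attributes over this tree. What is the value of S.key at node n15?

6

1. n1.env = 11  [11]
2. n2.key = 3  [A.env * 3 - 30]
3. n2.hot = "yk"  ["yk"]
4. n4.tag = 0  [terminal]
5. n5.acc = 14  [terminal]
6. n6.live = "pv"  [terminal]
7. n3.fin = true  [d.tag > -1]
8. n3.key = 21  [g.acc + 7]
9. n3.sig = 19  [d.tag + 19]
10. n3.idx = 4  [4]
11. n2.depth = "yku"  [C.hot ++ "u"]
12. n7.wid = true  [terminal]
13. n9.wid = 14  [14]
14. n10.acc = -5  [terminal]
15. n11.lim = "xu"  [terminal]
16. n12.tag = 22  [terminal]
17. n9.acc = 7  [len(b.lim) + 5]
18. n9.key = "xum"  [b.lim ++ "m"]
19. n14.live = "kk"  [terminal]
20. n13.fin = false  [false]
21. n13.key = -1  [-1]
22. n13.sig = 25  [len(e.live) + 23]
23. n13.idx = -9  [-9]
24. n8.fin = true  [S₁.fin == false]
25. n8.key = -4  [len(D.key) - 7]
26. n8.sig = 4  [(if S₁.fin then S₁.idx else S₁.sig) - 21]
27. n8.idx = 7  [(if S₁.fin then S₁.idx else S₁.sig) - 18]
28. n1.val = true  [S.fin and a.wid]
29. n1.hot = "pyku"  ["p" ++ C.depth]
30. n1.cnt = 22  [S.key + 26]
31. n16.env = 7  [7]
32. n17.wid = false  [terminal]
33. n18.env = -5  [A₀.env - 12]
34. n19.acc = 0  [terminal]
35. n20.lim = "qy"  [terminal]
36. n18.val = true  [g.acc == 0]
37. n18.hot = "qym"  [b.lim ++ "m"]
38. n18.cnt = 6  [6]
39. n16.val = false  [not A₁.val]
40. n16.hot = "kqym"  ["k" ++ A₁.hot]
41. n16.cnt = 4  [len(A₁.hot) + 1]
42. n15.fin = false  [false]
43. n15.key = 6  [A.cnt * -1 + 10]
44. n15.sig = 27  [A.cnt * 2 + 19]
45. n15.idx = 25  [25]
46. n0.fin = true  [true]
47. n0.key = 10  [S₁.idx * -1 + 35]
48. n0.sig = -4  [S₁.idx - 29]
49. n0.idx = 25  [S₁.sig + S₁.idx - 27]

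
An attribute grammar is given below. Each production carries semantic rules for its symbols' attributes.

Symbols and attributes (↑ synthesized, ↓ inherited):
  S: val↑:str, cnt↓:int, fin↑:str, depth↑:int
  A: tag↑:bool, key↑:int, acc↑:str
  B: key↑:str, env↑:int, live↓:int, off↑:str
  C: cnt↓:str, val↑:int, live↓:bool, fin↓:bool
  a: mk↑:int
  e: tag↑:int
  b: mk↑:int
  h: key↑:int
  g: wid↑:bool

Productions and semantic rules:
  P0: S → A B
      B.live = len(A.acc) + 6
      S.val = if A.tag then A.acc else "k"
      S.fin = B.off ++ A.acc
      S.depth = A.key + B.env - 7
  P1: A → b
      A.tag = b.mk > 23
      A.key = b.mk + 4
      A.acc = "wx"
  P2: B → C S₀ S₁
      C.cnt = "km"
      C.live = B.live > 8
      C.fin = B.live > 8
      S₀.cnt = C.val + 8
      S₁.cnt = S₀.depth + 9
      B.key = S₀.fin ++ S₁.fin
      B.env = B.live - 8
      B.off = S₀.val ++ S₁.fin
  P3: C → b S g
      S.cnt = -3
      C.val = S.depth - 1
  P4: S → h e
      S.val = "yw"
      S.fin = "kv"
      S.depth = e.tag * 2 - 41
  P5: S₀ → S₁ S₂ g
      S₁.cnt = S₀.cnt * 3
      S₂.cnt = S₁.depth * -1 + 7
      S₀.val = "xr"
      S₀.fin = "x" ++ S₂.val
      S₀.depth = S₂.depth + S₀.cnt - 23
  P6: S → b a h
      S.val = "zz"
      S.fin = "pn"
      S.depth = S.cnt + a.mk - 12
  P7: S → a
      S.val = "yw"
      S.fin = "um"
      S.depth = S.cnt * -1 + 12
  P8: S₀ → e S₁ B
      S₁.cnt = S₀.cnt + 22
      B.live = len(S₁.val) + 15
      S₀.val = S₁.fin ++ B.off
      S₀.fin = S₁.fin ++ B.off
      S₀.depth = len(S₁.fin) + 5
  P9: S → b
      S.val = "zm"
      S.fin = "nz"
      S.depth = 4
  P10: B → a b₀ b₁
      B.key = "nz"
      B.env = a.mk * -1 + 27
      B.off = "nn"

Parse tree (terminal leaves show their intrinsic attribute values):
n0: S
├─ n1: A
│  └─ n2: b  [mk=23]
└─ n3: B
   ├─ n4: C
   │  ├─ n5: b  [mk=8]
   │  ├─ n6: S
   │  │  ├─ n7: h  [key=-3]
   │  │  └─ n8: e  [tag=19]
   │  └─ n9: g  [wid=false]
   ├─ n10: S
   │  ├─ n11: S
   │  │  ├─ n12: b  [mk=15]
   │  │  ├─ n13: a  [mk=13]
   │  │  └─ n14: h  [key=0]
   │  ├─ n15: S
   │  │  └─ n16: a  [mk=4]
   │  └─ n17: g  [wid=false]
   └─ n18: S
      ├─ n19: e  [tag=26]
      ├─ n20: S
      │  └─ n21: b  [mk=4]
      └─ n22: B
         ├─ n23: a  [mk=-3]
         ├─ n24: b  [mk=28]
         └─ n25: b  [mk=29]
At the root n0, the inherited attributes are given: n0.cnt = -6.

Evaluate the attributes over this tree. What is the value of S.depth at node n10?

-1

1. n0.cnt = -6  [given at root]
2. n2.mk = 23  [terminal]
3. n1.tag = false  [b.mk > 23]
4. n1.key = 27  [b.mk + 4]
5. n1.acc = "wx"  ["wx"]
6. n3.live = 8  [len(A.acc) + 6]
7. n4.cnt = "km"  ["km"]
8. n4.live = false  [B.live > 8]
9. n4.fin = false  [B.live > 8]
10. n5.mk = 8  [terminal]
11. n6.cnt = -3  [-3]
12. n7.key = -3  [terminal]
13. n8.tag = 19  [terminal]
14. n6.val = "yw"  ["yw"]
15. n6.fin = "kv"  ["kv"]
16. n6.depth = -3  [e.tag * 2 - 41]
17. n9.wid = false  [terminal]
18. n4.val = -4  [S.depth - 1]
19. n10.cnt = 4  [C.val + 8]
20. n11.cnt = 12  [S₀.cnt * 3]
21. n12.mk = 15  [terminal]
22. n13.mk = 13  [terminal]
23. n14.key = 0  [terminal]
24. n11.val = "zz"  ["zz"]
25. n11.fin = "pn"  ["pn"]
26. n11.depth = 13  [S.cnt + a.mk - 12]
27. n15.cnt = -6  [S₁.depth * -1 + 7]
28. n16.mk = 4  [terminal]
29. n15.val = "yw"  ["yw"]
30. n15.fin = "um"  ["um"]
31. n15.depth = 18  [S.cnt * -1 + 12]
32. n17.wid = false  [terminal]
33. n10.val = "xr"  ["xr"]
34. n10.fin = "xyw"  ["x" ++ S₂.val]
35. n10.depth = -1  [S₂.depth + S₀.cnt - 23]
36. n18.cnt = 8  [S₀.depth + 9]
37. n19.tag = 26  [terminal]
38. n20.cnt = 30  [S₀.cnt + 22]
39. n21.mk = 4  [terminal]
40. n20.val = "zm"  ["zm"]
41. n20.fin = "nz"  ["nz"]
42. n20.depth = 4  [4]
43. n22.live = 17  [len(S₁.val) + 15]
44. n23.mk = -3  [terminal]
45. n24.mk = 28  [terminal]
46. n25.mk = 29  [terminal]
47. n22.key = "nz"  ["nz"]
48. n22.env = 30  [a.mk * -1 + 27]
49. n22.off = "nn"  ["nn"]
50. n18.val = "nznn"  [S₁.fin ++ B.off]
51. n18.fin = "nznn"  [S₁.fin ++ B.off]
52. n18.depth = 7  [len(S₁.fin) + 5]
53. n3.key = "xywnznn"  [S₀.fin ++ S₁.fin]
54. n3.env = 0  [B.live - 8]
55. n3.off = "xrnznn"  [S₀.val ++ S₁.fin]
56. n0.val = "k"  [if A.tag then A.acc else "k"]
57. n0.fin = "xrnznnwx"  [B.off ++ A.acc]
58. n0.depth = 20  [A.key + B.env - 7]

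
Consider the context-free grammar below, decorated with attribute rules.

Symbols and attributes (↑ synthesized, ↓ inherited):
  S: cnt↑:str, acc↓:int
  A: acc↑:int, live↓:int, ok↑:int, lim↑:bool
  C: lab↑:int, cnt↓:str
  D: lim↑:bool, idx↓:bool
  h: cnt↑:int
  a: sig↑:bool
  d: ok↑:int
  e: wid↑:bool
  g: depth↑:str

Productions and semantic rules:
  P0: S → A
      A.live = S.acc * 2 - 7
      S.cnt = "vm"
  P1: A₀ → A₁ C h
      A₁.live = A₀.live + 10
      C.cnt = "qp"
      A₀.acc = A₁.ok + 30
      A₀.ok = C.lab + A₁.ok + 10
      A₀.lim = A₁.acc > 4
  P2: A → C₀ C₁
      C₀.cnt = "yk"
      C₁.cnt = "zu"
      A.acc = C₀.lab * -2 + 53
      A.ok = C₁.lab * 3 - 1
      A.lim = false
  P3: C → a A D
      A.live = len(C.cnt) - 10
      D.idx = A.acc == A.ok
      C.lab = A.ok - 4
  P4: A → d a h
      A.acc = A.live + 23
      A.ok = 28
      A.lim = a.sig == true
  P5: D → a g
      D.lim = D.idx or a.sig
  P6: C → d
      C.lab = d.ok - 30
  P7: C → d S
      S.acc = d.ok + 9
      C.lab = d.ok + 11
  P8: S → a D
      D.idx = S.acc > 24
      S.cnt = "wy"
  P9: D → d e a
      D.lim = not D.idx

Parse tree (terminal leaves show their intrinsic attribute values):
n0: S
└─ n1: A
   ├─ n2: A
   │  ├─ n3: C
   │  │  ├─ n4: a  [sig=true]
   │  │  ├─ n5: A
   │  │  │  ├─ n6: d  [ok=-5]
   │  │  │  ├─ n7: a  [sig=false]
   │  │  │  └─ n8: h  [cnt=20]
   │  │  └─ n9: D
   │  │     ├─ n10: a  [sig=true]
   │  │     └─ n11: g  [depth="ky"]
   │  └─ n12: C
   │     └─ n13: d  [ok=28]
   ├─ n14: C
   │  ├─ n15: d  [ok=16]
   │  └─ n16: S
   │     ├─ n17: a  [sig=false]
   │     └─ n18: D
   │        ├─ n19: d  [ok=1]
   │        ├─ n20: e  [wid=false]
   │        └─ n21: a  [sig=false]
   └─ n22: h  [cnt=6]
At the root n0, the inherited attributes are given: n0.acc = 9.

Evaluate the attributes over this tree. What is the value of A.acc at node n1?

1. n0.acc = 9  [given at root]
2. n1.live = 11  [S.acc * 2 - 7]
3. n2.live = 21  [A₀.live + 10]
4. n3.cnt = "yk"  ["yk"]
5. n4.sig = true  [terminal]
6. n5.live = -8  [len(C.cnt) - 10]
7. n6.ok = -5  [terminal]
8. n7.sig = false  [terminal]
9. n8.cnt = 20  [terminal]
10. n5.acc = 15  [A.live + 23]
11. n5.ok = 28  [28]
12. n5.lim = false  [a.sig == true]
13. n9.idx = false  [A.acc == A.ok]
14. n10.sig = true  [terminal]
15. n11.depth = "ky"  [terminal]
16. n9.lim = true  [D.idx or a.sig]
17. n3.lab = 24  [A.ok - 4]
18. n12.cnt = "zu"  ["zu"]
19. n13.ok = 28  [terminal]
20. n12.lab = -2  [d.ok - 30]
21. n2.acc = 5  [C₀.lab * -2 + 53]
22. n2.ok = -7  [C₁.lab * 3 - 1]
23. n2.lim = false  [false]
24. n14.cnt = "qp"  ["qp"]
25. n15.ok = 16  [terminal]
26. n16.acc = 25  [d.ok + 9]
27. n17.sig = false  [terminal]
28. n18.idx = true  [S.acc > 24]
29. n19.ok = 1  [terminal]
30. n20.wid = false  [terminal]
31. n21.sig = false  [terminal]
32. n18.lim = false  [not D.idx]
33. n16.cnt = "wy"  ["wy"]
34. n14.lab = 27  [d.ok + 11]
35. n22.cnt = 6  [terminal]
36. n1.acc = 23  [A₁.ok + 30]
37. n1.ok = 30  [C.lab + A₁.ok + 10]
38. n1.lim = true  [A₁.acc > 4]
39. n0.cnt = "vm"  ["vm"]

23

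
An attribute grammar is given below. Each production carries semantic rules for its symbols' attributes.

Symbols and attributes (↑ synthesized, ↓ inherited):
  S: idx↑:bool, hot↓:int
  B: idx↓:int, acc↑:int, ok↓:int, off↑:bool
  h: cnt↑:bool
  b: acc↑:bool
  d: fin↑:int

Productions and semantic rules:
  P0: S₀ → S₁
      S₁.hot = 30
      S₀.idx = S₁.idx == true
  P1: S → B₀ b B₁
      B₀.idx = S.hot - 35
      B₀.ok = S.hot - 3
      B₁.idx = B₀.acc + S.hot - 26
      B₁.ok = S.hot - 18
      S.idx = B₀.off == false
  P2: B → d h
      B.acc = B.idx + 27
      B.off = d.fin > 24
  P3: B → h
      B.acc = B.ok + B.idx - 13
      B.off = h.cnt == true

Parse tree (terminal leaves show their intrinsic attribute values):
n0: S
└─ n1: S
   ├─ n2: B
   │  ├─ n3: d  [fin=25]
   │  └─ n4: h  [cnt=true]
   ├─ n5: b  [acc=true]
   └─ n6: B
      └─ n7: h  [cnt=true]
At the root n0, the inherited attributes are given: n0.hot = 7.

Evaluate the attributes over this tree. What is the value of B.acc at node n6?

25

1. n0.hot = 7  [given at root]
2. n1.hot = 30  [30]
3. n2.idx = -5  [S.hot - 35]
4. n2.ok = 27  [S.hot - 3]
5. n3.fin = 25  [terminal]
6. n4.cnt = true  [terminal]
7. n2.acc = 22  [B.idx + 27]
8. n2.off = true  [d.fin > 24]
9. n5.acc = true  [terminal]
10. n6.idx = 26  [B₀.acc + S.hot - 26]
11. n6.ok = 12  [S.hot - 18]
12. n7.cnt = true  [terminal]
13. n6.acc = 25  [B.ok + B.idx - 13]
14. n6.off = true  [h.cnt == true]
15. n1.idx = false  [B₀.off == false]
16. n0.idx = false  [S₁.idx == true]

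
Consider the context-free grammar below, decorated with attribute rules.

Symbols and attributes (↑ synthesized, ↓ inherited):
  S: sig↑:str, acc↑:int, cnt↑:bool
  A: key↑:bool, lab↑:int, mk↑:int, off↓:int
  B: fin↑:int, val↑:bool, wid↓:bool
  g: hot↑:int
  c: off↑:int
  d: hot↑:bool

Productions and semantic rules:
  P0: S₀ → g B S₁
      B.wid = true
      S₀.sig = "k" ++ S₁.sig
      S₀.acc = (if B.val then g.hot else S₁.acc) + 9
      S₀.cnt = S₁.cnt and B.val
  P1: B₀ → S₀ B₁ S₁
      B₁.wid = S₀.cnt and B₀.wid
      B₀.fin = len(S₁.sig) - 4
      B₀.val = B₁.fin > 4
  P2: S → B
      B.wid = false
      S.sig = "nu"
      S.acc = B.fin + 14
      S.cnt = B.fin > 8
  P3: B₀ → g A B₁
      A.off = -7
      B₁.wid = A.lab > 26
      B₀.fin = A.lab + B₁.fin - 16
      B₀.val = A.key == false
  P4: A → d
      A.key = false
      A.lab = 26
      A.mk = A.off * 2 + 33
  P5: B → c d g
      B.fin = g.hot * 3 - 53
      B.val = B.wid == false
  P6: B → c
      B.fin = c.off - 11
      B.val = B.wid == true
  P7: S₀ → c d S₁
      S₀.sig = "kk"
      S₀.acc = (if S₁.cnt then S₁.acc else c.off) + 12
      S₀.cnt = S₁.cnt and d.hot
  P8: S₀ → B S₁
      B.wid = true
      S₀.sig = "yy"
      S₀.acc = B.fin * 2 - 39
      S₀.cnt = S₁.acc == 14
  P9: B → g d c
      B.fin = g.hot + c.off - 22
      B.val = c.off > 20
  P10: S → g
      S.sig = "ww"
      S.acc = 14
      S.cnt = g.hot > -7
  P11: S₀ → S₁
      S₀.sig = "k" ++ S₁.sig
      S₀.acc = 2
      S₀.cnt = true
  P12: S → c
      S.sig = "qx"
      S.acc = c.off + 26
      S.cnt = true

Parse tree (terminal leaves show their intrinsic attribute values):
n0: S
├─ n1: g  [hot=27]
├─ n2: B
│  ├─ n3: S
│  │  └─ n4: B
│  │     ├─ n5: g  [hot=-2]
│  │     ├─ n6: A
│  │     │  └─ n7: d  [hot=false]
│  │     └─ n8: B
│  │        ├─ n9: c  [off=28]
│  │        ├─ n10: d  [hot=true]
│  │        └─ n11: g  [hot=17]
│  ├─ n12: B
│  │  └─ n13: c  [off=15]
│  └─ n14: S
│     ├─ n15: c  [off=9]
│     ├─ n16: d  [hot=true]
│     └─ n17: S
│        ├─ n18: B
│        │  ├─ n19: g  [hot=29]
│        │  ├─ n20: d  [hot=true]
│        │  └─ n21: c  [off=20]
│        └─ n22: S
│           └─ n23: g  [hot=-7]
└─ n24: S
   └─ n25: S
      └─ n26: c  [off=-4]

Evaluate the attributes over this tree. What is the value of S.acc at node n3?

22

1. n1.hot = 27  [terminal]
2. n2.wid = true  [true]
3. n4.wid = false  [false]
4. n5.hot = -2  [terminal]
5. n6.off = -7  [-7]
6. n7.hot = false  [terminal]
7. n6.key = false  [false]
8. n6.lab = 26  [26]
9. n6.mk = 19  [A.off * 2 + 33]
10. n8.wid = false  [A.lab > 26]
11. n9.off = 28  [terminal]
12. n10.hot = true  [terminal]
13. n11.hot = 17  [terminal]
14. n8.fin = -2  [g.hot * 3 - 53]
15. n8.val = true  [B.wid == false]
16. n4.fin = 8  [A.lab + B₁.fin - 16]
17. n4.val = true  [A.key == false]
18. n3.sig = "nu"  ["nu"]
19. n3.acc = 22  [B.fin + 14]
20. n3.cnt = false  [B.fin > 8]
21. n12.wid = false  [S₀.cnt and B₀.wid]
22. n13.off = 15  [terminal]
23. n12.fin = 4  [c.off - 11]
24. n12.val = false  [B.wid == true]
25. n15.off = 9  [terminal]
26. n16.hot = true  [terminal]
27. n18.wid = true  [true]
28. n19.hot = 29  [terminal]
29. n20.hot = true  [terminal]
30. n21.off = 20  [terminal]
31. n18.fin = 27  [g.hot + c.off - 22]
32. n18.val = false  [c.off > 20]
33. n23.hot = -7  [terminal]
34. n22.sig = "ww"  ["ww"]
35. n22.acc = 14  [14]
36. n22.cnt = false  [g.hot > -7]
37. n17.sig = "yy"  ["yy"]
38. n17.acc = 15  [B.fin * 2 - 39]
39. n17.cnt = true  [S₁.acc == 14]
40. n14.sig = "kk"  ["kk"]
41. n14.acc = 27  [(if S₁.cnt then S₁.acc else c.off) + 12]
42. n14.cnt = true  [S₁.cnt and d.hot]
43. n2.fin = -2  [len(S₁.sig) - 4]
44. n2.val = false  [B₁.fin > 4]
45. n26.off = -4  [terminal]
46. n25.sig = "qx"  ["qx"]
47. n25.acc = 22  [c.off + 26]
48. n25.cnt = true  [true]
49. n24.sig = "kqx"  ["k" ++ S₁.sig]
50. n24.acc = 2  [2]
51. n24.cnt = true  [true]
52. n0.sig = "kkqx"  ["k" ++ S₁.sig]
53. n0.acc = 11  [(if B.val then g.hot else S₁.acc) + 9]
54. n0.cnt = false  [S₁.cnt and B.val]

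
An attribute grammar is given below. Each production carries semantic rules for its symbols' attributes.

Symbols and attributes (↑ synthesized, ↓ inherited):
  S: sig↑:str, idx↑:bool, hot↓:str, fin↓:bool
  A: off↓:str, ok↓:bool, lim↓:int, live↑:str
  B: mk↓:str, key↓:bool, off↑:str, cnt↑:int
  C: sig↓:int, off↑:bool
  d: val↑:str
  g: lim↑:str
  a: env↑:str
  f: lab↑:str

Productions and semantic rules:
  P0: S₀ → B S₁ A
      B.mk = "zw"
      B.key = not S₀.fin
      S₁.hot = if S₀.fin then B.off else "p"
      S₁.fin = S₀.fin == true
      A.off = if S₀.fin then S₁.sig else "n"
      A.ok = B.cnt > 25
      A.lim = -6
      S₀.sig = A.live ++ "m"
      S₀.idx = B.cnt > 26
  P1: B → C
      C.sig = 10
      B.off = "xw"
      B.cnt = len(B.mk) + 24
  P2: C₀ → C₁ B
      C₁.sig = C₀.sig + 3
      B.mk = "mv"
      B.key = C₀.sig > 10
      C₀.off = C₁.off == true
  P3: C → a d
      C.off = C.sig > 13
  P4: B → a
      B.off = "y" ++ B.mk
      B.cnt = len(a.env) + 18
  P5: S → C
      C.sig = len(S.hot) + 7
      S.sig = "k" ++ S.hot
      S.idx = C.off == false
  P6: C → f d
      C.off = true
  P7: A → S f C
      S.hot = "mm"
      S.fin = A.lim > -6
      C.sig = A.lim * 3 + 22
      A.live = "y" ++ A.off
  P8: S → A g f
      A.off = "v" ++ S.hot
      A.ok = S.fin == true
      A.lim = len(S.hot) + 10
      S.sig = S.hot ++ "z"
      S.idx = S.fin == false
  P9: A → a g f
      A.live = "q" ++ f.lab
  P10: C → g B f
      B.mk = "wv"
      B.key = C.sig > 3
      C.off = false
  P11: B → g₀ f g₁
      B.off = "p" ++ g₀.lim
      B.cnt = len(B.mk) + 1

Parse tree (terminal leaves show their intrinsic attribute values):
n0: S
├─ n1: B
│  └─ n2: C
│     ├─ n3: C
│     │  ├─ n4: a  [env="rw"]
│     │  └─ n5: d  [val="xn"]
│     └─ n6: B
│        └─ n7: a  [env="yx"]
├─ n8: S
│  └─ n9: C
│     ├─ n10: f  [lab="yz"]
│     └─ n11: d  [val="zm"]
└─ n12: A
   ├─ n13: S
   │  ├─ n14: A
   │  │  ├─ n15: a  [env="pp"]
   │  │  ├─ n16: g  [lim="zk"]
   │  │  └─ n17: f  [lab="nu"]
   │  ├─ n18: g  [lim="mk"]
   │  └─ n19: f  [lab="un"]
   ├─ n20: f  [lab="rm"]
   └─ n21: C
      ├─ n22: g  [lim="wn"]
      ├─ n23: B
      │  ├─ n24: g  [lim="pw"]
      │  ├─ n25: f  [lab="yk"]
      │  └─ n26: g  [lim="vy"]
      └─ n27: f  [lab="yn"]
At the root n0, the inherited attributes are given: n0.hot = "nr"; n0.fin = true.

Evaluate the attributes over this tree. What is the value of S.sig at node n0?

"ykxwm"

1. n0.hot = "nr"  [given at root]
2. n0.fin = true  [given at root]
3. n1.mk = "zw"  ["zw"]
4. n1.key = false  [not S₀.fin]
5. n2.sig = 10  [10]
6. n3.sig = 13  [C₀.sig + 3]
7. n4.env = "rw"  [terminal]
8. n5.val = "xn"  [terminal]
9. n3.off = false  [C.sig > 13]
10. n6.mk = "mv"  ["mv"]
11. n6.key = false  [C₀.sig > 10]
12. n7.env = "yx"  [terminal]
13. n6.off = "ymv"  ["y" ++ B.mk]
14. n6.cnt = 20  [len(a.env) + 18]
15. n2.off = false  [C₁.off == true]
16. n1.off = "xw"  ["xw"]
17. n1.cnt = 26  [len(B.mk) + 24]
18. n8.hot = "xw"  [if S₀.fin then B.off else "p"]
19. n8.fin = true  [S₀.fin == true]
20. n9.sig = 9  [len(S.hot) + 7]
21. n10.lab = "yz"  [terminal]
22. n11.val = "zm"  [terminal]
23. n9.off = true  [true]
24. n8.sig = "kxw"  ["k" ++ S.hot]
25. n8.idx = false  [C.off == false]
26. n12.off = "kxw"  [if S₀.fin then S₁.sig else "n"]
27. n12.ok = true  [B.cnt > 25]
28. n12.lim = -6  [-6]
29. n13.hot = "mm"  ["mm"]
30. n13.fin = false  [A.lim > -6]
31. n14.off = "vmm"  ["v" ++ S.hot]
32. n14.ok = false  [S.fin == true]
33. n14.lim = 12  [len(S.hot) + 10]
34. n15.env = "pp"  [terminal]
35. n16.lim = "zk"  [terminal]
36. n17.lab = "nu"  [terminal]
37. n14.live = "qnu"  ["q" ++ f.lab]
38. n18.lim = "mk"  [terminal]
39. n19.lab = "un"  [terminal]
40. n13.sig = "mmz"  [S.hot ++ "z"]
41. n13.idx = true  [S.fin == false]
42. n20.lab = "rm"  [terminal]
43. n21.sig = 4  [A.lim * 3 + 22]
44. n22.lim = "wn"  [terminal]
45. n23.mk = "wv"  ["wv"]
46. n23.key = true  [C.sig > 3]
47. n24.lim = "pw"  [terminal]
48. n25.lab = "yk"  [terminal]
49. n26.lim = "vy"  [terminal]
50. n23.off = "ppw"  ["p" ++ g₀.lim]
51. n23.cnt = 3  [len(B.mk) + 1]
52. n27.lab = "yn"  [terminal]
53. n21.off = false  [false]
54. n12.live = "ykxw"  ["y" ++ A.off]
55. n0.sig = "ykxwm"  [A.live ++ "m"]
56. n0.idx = false  [B.cnt > 26]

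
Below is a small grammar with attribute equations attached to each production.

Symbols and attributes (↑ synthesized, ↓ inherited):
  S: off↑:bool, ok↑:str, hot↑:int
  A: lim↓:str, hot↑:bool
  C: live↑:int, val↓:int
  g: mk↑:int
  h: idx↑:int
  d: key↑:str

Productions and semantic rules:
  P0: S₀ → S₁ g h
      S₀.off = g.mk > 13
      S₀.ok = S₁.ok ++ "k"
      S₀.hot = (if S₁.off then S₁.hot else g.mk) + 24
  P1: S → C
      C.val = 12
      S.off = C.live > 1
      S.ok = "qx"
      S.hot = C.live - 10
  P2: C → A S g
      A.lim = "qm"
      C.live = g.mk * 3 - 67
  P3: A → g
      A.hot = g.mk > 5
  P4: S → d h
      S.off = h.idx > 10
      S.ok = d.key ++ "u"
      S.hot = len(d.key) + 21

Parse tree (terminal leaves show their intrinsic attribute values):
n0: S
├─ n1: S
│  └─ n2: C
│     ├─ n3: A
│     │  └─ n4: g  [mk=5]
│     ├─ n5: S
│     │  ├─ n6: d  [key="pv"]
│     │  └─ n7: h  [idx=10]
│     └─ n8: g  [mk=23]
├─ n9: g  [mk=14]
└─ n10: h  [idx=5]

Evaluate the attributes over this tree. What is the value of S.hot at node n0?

1. n2.val = 12  [12]
2. n3.lim = "qm"  ["qm"]
3. n4.mk = 5  [terminal]
4. n3.hot = false  [g.mk > 5]
5. n6.key = "pv"  [terminal]
6. n7.idx = 10  [terminal]
7. n5.off = false  [h.idx > 10]
8. n5.ok = "pvu"  [d.key ++ "u"]
9. n5.hot = 23  [len(d.key) + 21]
10. n8.mk = 23  [terminal]
11. n2.live = 2  [g.mk * 3 - 67]
12. n1.off = true  [C.live > 1]
13. n1.ok = "qx"  ["qx"]
14. n1.hot = -8  [C.live - 10]
15. n9.mk = 14  [terminal]
16. n10.idx = 5  [terminal]
17. n0.off = true  [g.mk > 13]
18. n0.ok = "qxk"  [S₁.ok ++ "k"]
19. n0.hot = 16  [(if S₁.off then S₁.hot else g.mk) + 24]

16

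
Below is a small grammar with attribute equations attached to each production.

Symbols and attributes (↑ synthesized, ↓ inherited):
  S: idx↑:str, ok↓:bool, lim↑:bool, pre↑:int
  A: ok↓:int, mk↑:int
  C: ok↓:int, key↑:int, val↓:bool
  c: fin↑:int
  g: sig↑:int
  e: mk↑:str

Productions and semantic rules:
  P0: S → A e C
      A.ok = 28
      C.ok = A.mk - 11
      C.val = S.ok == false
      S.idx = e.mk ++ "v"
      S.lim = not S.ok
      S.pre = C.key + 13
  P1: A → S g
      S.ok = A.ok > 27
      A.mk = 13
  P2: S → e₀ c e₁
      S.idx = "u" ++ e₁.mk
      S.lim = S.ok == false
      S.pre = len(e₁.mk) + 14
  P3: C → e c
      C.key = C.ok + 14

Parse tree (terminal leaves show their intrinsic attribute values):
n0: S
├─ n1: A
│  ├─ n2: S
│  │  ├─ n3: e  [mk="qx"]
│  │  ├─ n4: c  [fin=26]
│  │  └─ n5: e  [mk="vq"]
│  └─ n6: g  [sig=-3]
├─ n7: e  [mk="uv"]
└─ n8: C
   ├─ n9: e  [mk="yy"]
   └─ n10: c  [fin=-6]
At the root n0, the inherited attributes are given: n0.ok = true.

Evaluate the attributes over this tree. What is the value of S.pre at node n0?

1. n0.ok = true  [given at root]
2. n1.ok = 28  [28]
3. n2.ok = true  [A.ok > 27]
4. n3.mk = "qx"  [terminal]
5. n4.fin = 26  [terminal]
6. n5.mk = "vq"  [terminal]
7. n2.idx = "uvq"  ["u" ++ e₁.mk]
8. n2.lim = false  [S.ok == false]
9. n2.pre = 16  [len(e₁.mk) + 14]
10. n6.sig = -3  [terminal]
11. n1.mk = 13  [13]
12. n7.mk = "uv"  [terminal]
13. n8.ok = 2  [A.mk - 11]
14. n8.val = false  [S.ok == false]
15. n9.mk = "yy"  [terminal]
16. n10.fin = -6  [terminal]
17. n8.key = 16  [C.ok + 14]
18. n0.idx = "uvv"  [e.mk ++ "v"]
19. n0.lim = false  [not S.ok]
20. n0.pre = 29  [C.key + 13]

29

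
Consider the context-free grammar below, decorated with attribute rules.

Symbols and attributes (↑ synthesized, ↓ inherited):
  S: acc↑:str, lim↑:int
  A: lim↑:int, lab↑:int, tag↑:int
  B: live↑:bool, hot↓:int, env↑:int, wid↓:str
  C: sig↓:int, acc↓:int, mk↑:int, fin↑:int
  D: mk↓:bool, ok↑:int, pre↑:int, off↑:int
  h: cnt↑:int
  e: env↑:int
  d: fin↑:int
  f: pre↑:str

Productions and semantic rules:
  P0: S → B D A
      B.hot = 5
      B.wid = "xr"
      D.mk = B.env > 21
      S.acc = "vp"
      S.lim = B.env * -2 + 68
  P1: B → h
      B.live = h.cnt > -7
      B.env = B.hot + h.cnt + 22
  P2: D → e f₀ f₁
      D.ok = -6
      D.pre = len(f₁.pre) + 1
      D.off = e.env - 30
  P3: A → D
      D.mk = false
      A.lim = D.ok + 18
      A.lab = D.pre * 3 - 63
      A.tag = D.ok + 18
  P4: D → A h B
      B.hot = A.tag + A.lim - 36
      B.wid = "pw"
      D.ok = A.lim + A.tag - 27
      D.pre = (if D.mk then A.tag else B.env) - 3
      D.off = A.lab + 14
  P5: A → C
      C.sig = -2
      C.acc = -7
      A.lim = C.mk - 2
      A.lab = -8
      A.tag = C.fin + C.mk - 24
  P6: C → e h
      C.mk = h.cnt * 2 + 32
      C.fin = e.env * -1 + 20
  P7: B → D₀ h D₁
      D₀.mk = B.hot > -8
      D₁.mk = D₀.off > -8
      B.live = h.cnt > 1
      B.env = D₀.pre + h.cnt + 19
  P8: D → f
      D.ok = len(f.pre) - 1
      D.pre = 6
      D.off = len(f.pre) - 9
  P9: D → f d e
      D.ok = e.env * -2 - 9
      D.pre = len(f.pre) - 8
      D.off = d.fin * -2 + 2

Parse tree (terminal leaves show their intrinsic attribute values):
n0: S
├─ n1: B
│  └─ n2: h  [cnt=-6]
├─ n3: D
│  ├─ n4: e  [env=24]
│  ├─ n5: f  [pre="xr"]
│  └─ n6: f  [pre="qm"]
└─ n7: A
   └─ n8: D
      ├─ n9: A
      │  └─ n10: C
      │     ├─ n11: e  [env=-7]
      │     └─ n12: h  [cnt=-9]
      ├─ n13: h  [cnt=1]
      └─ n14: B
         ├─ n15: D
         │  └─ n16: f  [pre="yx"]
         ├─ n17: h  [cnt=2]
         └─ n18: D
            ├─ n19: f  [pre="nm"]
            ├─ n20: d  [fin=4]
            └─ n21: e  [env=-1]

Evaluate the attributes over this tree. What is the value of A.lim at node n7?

1. n1.hot = 5  [5]
2. n1.wid = "xr"  ["xr"]
3. n2.cnt = -6  [terminal]
4. n1.live = true  [h.cnt > -7]
5. n1.env = 21  [B.hot + h.cnt + 22]
6. n3.mk = false  [B.env > 21]
7. n4.env = 24  [terminal]
8. n5.pre = "xr"  [terminal]
9. n6.pre = "qm"  [terminal]
10. n3.ok = -6  [-6]
11. n3.pre = 3  [len(f₁.pre) + 1]
12. n3.off = -6  [e.env - 30]
13. n8.mk = false  [false]
14. n10.sig = -2  [-2]
15. n10.acc = -7  [-7]
16. n11.env = -7  [terminal]
17. n12.cnt = -9  [terminal]
18. n10.mk = 14  [h.cnt * 2 + 32]
19. n10.fin = 27  [e.env * -1 + 20]
20. n9.lim = 12  [C.mk - 2]
21. n9.lab = -8  [-8]
22. n9.tag = 17  [C.fin + C.mk - 24]
23. n13.cnt = 1  [terminal]
24. n14.hot = -7  [A.tag + A.lim - 36]
25. n14.wid = "pw"  ["pw"]
26. n15.mk = true  [B.hot > -8]
27. n16.pre = "yx"  [terminal]
28. n15.ok = 1  [len(f.pre) - 1]
29. n15.pre = 6  [6]
30. n15.off = -7  [len(f.pre) - 9]
31. n17.cnt = 2  [terminal]
32. n18.mk = true  [D₀.off > -8]
33. n19.pre = "nm"  [terminal]
34. n20.fin = 4  [terminal]
35. n21.env = -1  [terminal]
36. n18.ok = -7  [e.env * -2 - 9]
37. n18.pre = -6  [len(f.pre) - 8]
38. n18.off = -6  [d.fin * -2 + 2]
39. n14.live = true  [h.cnt > 1]
40. n14.env = 27  [D₀.pre + h.cnt + 19]
41. n8.ok = 2  [A.lim + A.tag - 27]
42. n8.pre = 24  [(if D.mk then A.tag else B.env) - 3]
43. n8.off = 6  [A.lab + 14]
44. n7.lim = 20  [D.ok + 18]
45. n7.lab = 9  [D.pre * 3 - 63]
46. n7.tag = 20  [D.ok + 18]
47. n0.acc = "vp"  ["vp"]
48. n0.lim = 26  [B.env * -2 + 68]

20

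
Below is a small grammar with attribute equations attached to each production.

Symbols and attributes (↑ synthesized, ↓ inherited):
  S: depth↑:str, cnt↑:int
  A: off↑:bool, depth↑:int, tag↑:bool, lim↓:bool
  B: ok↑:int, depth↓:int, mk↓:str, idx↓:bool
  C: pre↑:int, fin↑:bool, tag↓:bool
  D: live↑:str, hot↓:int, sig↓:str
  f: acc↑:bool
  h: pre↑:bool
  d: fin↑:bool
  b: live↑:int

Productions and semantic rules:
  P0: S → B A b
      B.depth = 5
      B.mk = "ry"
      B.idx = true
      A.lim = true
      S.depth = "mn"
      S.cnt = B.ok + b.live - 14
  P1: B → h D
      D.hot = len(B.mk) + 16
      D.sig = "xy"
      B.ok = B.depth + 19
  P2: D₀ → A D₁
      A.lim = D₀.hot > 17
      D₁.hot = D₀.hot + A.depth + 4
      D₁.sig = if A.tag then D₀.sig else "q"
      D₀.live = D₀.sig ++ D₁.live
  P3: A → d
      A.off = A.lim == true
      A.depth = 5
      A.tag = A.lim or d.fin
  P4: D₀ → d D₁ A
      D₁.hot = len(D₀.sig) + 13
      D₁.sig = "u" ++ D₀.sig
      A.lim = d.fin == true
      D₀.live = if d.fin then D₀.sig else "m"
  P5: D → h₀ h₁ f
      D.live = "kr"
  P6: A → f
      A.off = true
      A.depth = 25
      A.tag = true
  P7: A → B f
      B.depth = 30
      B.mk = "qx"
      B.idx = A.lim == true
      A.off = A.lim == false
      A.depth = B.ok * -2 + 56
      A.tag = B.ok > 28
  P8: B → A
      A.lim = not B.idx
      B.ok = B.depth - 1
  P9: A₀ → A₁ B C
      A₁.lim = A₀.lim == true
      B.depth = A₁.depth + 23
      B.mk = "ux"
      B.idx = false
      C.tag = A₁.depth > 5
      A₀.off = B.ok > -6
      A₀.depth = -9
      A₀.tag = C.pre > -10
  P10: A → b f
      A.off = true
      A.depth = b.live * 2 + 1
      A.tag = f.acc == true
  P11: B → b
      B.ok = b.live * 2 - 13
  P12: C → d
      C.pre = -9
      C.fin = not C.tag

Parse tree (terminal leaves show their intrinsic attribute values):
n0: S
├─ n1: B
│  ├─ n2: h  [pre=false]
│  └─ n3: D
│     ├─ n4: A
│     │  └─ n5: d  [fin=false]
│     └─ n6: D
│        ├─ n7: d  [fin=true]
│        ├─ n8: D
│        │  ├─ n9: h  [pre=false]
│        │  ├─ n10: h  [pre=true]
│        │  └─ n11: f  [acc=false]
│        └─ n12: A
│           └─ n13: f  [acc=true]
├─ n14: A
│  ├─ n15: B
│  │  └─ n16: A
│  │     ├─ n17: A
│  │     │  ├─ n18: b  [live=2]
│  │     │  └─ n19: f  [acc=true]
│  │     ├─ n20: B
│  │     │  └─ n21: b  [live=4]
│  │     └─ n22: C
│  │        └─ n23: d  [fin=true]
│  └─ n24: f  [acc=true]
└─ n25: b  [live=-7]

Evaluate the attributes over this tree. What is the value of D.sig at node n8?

1. n1.depth = 5  [5]
2. n1.mk = "ry"  ["ry"]
3. n1.idx = true  [true]
4. n2.pre = false  [terminal]
5. n3.hot = 18  [len(B.mk) + 16]
6. n3.sig = "xy"  ["xy"]
7. n4.lim = true  [D₀.hot > 17]
8. n5.fin = false  [terminal]
9. n4.off = true  [A.lim == true]
10. n4.depth = 5  [5]
11. n4.tag = true  [A.lim or d.fin]
12. n6.hot = 27  [D₀.hot + A.depth + 4]
13. n6.sig = "xy"  [if A.tag then D₀.sig else "q"]
14. n7.fin = true  [terminal]
15. n8.hot = 15  [len(D₀.sig) + 13]
16. n8.sig = "uxy"  ["u" ++ D₀.sig]
17. n9.pre = false  [terminal]
18. n10.pre = true  [terminal]
19. n11.acc = false  [terminal]
20. n8.live = "kr"  ["kr"]
21. n12.lim = true  [d.fin == true]
22. n13.acc = true  [terminal]
23. n12.off = true  [true]
24. n12.depth = 25  [25]
25. n12.tag = true  [true]
26. n6.live = "xy"  [if d.fin then D₀.sig else "m"]
27. n3.live = "xyxy"  [D₀.sig ++ D₁.live]
28. n1.ok = 24  [B.depth + 19]
29. n14.lim = true  [true]
30. n15.depth = 30  [30]
31. n15.mk = "qx"  ["qx"]
32. n15.idx = true  [A.lim == true]
33. n16.lim = false  [not B.idx]
34. n17.lim = false  [A₀.lim == true]
35. n18.live = 2  [terminal]
36. n19.acc = true  [terminal]
37. n17.off = true  [true]
38. n17.depth = 5  [b.live * 2 + 1]
39. n17.tag = true  [f.acc == true]
40. n20.depth = 28  [A₁.depth + 23]
41. n20.mk = "ux"  ["ux"]
42. n20.idx = false  [false]
43. n21.live = 4  [terminal]
44. n20.ok = -5  [b.live * 2 - 13]
45. n22.tag = false  [A₁.depth > 5]
46. n23.fin = true  [terminal]
47. n22.pre = -9  [-9]
48. n22.fin = true  [not C.tag]
49. n16.off = true  [B.ok > -6]
50. n16.depth = -9  [-9]
51. n16.tag = true  [C.pre > -10]
52. n15.ok = 29  [B.depth - 1]
53. n24.acc = true  [terminal]
54. n14.off = false  [A.lim == false]
55. n14.depth = -2  [B.ok * -2 + 56]
56. n14.tag = true  [B.ok > 28]
57. n25.live = -7  [terminal]
58. n0.depth = "mn"  ["mn"]
59. n0.cnt = 3  [B.ok + b.live - 14]

"uxy"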